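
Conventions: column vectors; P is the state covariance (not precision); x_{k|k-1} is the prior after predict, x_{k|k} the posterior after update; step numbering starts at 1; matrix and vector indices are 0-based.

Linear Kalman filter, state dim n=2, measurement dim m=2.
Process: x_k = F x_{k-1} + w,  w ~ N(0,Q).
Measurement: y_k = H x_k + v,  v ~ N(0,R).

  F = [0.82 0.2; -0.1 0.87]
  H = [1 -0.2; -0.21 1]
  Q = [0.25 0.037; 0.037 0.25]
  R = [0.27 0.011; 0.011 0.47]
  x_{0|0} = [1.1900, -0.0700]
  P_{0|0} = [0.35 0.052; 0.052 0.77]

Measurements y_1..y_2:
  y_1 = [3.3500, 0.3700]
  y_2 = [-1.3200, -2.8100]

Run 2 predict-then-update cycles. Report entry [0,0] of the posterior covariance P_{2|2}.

step 1: x^-=[0.9618, -0.1799]  P^-=[0.5332 0.1783; 0.1783 0.8273]  S=[0.7650 -0.0806; -0.0806 1.2459]  K=[0.6605 0.0960; 0.0842 0.6394]  nu=[2.3522, 0.7519]  x^+=[2.5877, 0.4989]  P^+=[0.1982 0.0940; 0.0940 0.3212]
step 2: x^-=[2.2217, 0.1753]  P^-=[0.4269 0.1418; 0.1418 0.4787]  S=[0.6594 -0.0266; -0.0266 0.9080]  K=[0.6075 0.0753; 0.0899 0.4971]  nu=[-3.5066, -2.5187]  x^+=[-0.0983, -1.3921]  P^+=[0.1809 0.0800; 0.0800 0.2514]

P_post[0,0] = 0.1809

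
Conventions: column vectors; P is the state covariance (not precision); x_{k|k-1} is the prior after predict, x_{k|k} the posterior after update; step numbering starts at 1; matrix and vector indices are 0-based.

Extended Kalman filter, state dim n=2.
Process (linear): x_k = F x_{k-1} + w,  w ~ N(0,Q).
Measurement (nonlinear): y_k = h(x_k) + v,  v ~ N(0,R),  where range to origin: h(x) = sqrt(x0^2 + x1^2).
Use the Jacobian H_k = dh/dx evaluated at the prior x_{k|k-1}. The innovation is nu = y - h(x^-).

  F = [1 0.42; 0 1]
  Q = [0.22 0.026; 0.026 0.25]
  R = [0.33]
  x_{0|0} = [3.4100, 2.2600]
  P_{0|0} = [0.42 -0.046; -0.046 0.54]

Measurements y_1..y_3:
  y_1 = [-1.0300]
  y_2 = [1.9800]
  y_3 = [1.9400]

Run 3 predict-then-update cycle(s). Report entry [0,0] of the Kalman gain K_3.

step 1: x^-=[4.3592, 2.2600]  P^-=[0.6966 0.2068; 0.2068 0.7900]  H_jac=[0.8878 0.4603]  S=[1.2154]  K=[0.5872; 0.4502]  nu=[-5.9402]  x^+=[0.8714, -0.4144]  P^+=[0.2776 -0.1145; -0.1145 0.5436]
step 2: x^-=[0.6973, -0.4144]  P^-=[0.4973 0.1398; 0.1398 0.7936]  H_jac=[0.8596 -0.5109]  S=[0.7818]  K=[0.4555; -0.3648]  nu=[1.1688]  x^+=[1.2297, -0.8409]  P^+=[0.3352 0.2698; 0.2698 0.6896]
step 3: x^-=[0.8765, -0.8409]  P^-=[0.9034 0.5854; 0.5854 0.9396]  H_jac=[0.7216 -0.6923]  S=[0.6659]  K=[0.3705; -0.3424]  nu=[0.7254]  x^+=[1.1452, -1.0893]  P^+=[0.8120 0.6698; 0.6698 0.8615]

K[0,0] = 0.3705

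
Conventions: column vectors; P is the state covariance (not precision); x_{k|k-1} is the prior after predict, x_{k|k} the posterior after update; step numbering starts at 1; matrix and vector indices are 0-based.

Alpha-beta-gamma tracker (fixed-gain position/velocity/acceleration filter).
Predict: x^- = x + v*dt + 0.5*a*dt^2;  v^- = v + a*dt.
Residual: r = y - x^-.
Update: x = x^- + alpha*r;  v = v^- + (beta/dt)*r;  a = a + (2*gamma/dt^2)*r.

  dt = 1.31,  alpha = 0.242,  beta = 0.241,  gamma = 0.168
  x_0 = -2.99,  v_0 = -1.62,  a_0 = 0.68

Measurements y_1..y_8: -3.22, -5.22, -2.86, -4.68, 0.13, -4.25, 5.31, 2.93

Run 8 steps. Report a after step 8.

a_post = 0.3596

step 1: x_pred=-4.5287  r=1.3087  x^+=-4.2120  v^+=-0.4884  a^+=0.9362
step 2: x_pred=-4.0485  r=-1.1715  x^+=-4.3320  v^+=0.5225  a^+=0.7069
step 3: x_pred=-3.0410  r=0.1810  x^+=-2.9972  v^+=1.4818  a^+=0.7423
step 4: x_pred=-0.4191  r=-4.2609  x^+=-1.4502  v^+=1.6704  a^+=-0.0920
step 5: x_pred=0.6591  r=-0.5291  x^+=0.5310  v^+=1.4526  a^+=-0.1955
step 6: x_pred=2.2661  r=-6.5161  x^+=0.6892  v^+=-0.0024  a^+=-1.4713
step 7: x_pred=-0.5764  r=5.8864  x^+=0.8481  v^+=-0.8469  a^+=-0.3188
step 8: x_pred=-0.5349  r=3.4649  x^+=0.3036  v^+=-0.6272  a^+=0.3596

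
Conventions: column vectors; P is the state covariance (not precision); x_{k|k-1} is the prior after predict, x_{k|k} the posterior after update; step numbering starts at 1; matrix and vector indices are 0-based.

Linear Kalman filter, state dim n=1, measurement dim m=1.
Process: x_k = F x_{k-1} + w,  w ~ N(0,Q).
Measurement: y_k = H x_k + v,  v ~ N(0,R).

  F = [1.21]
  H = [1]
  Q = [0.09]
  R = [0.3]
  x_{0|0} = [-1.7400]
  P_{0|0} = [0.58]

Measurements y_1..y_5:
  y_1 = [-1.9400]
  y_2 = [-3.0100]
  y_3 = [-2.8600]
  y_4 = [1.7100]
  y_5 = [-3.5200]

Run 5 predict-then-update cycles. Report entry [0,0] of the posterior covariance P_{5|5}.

step 1: x^-=[-2.1054]  P^-=[0.9392]  S=[1.2392]  K=[0.7579]  nu=[0.1654]  x^+=[-1.9800]  P^+=[0.2274]
step 2: x^-=[-2.3959]  P^-=[0.4229]  S=[0.7229]  K=[0.5850]  nu=[-0.6141]  x^+=[-2.7551]  P^+=[0.1755]
step 3: x^-=[-3.3337]  P^-=[0.3470]  S=[0.6470]  K=[0.5363]  nu=[0.4737]  x^+=[-3.0797]  P^+=[0.1609]
step 4: x^-=[-3.7264]  P^-=[0.3256]  S=[0.6256]  K=[0.5204]  nu=[5.4364]  x^+=[-0.8972]  P^+=[0.1561]
step 5: x^-=[-1.0856]  P^-=[0.3186]  S=[0.6186]  K=[0.5150]  nu=[-2.4344]  x^+=[-2.3394]  P^+=[0.1545]

P_post[0,0] = 0.1545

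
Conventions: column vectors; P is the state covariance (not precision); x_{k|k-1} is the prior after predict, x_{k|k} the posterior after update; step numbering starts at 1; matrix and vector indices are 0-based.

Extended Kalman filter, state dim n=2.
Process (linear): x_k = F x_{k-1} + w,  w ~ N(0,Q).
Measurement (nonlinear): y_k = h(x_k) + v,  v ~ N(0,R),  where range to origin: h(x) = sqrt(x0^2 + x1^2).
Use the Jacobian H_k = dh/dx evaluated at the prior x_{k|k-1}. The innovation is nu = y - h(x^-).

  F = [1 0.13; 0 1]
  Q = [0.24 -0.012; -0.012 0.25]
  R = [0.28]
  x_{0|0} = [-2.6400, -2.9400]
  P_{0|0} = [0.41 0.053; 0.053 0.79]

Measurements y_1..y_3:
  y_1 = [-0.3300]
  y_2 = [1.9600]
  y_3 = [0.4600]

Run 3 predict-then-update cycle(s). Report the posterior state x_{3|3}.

step 1: x^-=[-3.0222, -2.9400]  P^-=[0.6771 0.1437; 0.1437 1.0400]  H_jac=[-0.7168 -0.6973]  S=[1.2772]  K=[-0.4585; -0.6484]  nu=[-4.5463]  x^+=[-0.9379, 0.0080]  P^+=[0.4087 -0.2360; -0.2360 0.5030]
step 2: x^-=[-0.9368, 0.0080]  P^-=[0.5958 -0.1826; -0.1826 0.7530]  H_jac=[-1.0000 0.0085]  S=[0.8789]  K=[-0.6796; 0.2151]  nu=[1.0231]  x^+=[-1.6322, 0.2280]  P^+=[0.1898 -0.0541; -0.0541 0.7123]
step 3: x^-=[-1.6025, 0.2280]  P^-=[0.4278 0.0265; 0.0265 0.9623]  H_jac=[-0.9900 0.1409]  S=[0.7110]  K=[-0.5904; 0.1538]  nu=[-1.1587]  x^+=[-0.9184, 0.0498]  P^+=[0.1799 0.0910; 0.0910 0.9455]

x_post = [-0.9184, 0.0498]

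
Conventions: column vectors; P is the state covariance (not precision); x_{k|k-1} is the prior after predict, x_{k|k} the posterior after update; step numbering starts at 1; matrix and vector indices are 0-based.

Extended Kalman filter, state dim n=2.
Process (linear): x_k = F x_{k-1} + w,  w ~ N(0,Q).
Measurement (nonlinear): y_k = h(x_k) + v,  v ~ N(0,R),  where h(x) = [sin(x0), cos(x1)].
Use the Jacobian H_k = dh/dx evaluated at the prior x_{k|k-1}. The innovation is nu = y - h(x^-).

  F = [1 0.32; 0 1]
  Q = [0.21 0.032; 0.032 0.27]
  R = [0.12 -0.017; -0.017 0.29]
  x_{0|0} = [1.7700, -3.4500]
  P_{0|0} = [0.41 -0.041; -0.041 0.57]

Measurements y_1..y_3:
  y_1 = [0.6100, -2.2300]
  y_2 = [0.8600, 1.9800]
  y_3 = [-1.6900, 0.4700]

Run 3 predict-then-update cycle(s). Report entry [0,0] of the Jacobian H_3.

H_jac[0,0] = 0.6309

step 1: x^-=[0.6660, -3.4500]  P^-=[0.6521 0.1734; 0.1734 0.8400]  H_jac=[0.7863 0.0000; 0.0000 -0.3035]  S=[0.5232 -0.0584; -0.0584 0.3674]  K=[0.9815 0.0127; 0.1865 -0.6644]  nu=[-0.0078, -1.2772]  x^+=[0.6421, -2.6029]  P^+=[0.1495 0.0428; 0.0428 0.6452]
step 2: x^-=[-0.1909, -2.6029]  P^-=[0.4530 0.2813; 0.2813 0.9152]  H_jac=[0.9818 0.0000; 0.0000 0.5130]  S=[0.5567 0.1247; 0.1247 0.5308]  K=[0.7790 0.0889; 0.3146 0.8105]  nu=[1.0497, 2.8384]  x^+=[0.8791, 0.0279]  P^+=[0.0937 0.0244; 0.0244 0.4478]
step 3: x^-=[0.8880, 0.0279]  P^-=[0.3652 0.1997; 0.1997 0.7178]  H_jac=[0.6309 0.0000; 0.0000 -0.0279]  S=[0.2654 -0.0205; -0.0205 0.2906]  K=[0.8715 0.0424; 0.4721 -0.0355]  nu=[-2.4658, -0.5296]  x^+=[-1.2833, -1.1174]  P^+=[0.1646 0.0907; 0.0907 0.6576]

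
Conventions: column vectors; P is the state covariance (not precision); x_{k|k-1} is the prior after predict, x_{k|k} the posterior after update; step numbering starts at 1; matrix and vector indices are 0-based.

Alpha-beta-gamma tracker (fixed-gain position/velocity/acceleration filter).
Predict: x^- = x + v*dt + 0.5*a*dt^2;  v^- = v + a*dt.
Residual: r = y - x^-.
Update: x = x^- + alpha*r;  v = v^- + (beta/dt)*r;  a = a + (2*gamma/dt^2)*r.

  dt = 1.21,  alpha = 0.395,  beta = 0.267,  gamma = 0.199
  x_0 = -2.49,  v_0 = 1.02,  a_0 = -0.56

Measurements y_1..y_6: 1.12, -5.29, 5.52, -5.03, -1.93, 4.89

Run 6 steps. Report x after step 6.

x_post = -0.6080

step 1: x_pred=-1.6657  r=2.7857  x^+=-0.5654  v^+=0.9571  a^+=0.1973
step 2: x_pred=0.7371  r=-6.0271  x^+=-1.6436  v^+=-0.1341  a^+=-1.4411
step 3: x_pred=-2.8609  r=8.3809  x^+=0.4496  v^+=-0.0286  a^+=0.8371
step 4: x_pred=1.0278  r=-6.0578  x^+=-1.3650  v^+=-0.3524  a^+=-0.8096
step 5: x_pred=-2.3841  r=0.4541  x^+=-2.2047  v^+=-1.2318  a^+=-0.6862
step 6: x_pred=-4.1976  r=9.0876  x^+=-0.6080  v^+=-0.0568  a^+=1.7842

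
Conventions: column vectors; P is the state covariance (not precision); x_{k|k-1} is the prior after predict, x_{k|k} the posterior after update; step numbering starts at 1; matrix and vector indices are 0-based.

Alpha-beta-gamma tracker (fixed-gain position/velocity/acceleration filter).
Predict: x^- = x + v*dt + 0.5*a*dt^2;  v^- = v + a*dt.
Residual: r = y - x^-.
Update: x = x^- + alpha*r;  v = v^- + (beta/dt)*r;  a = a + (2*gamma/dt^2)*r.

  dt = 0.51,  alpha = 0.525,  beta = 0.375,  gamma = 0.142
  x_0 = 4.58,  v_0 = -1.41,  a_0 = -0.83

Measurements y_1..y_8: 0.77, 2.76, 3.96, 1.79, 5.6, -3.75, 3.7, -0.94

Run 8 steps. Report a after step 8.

step 1: x_pred=3.7530  r=-2.9830  x^+=2.1869  v^+=-4.0267  a^+=-4.0871
step 2: x_pred=-0.3982  r=3.1582  x^+=1.2599  v^+=-3.7888  a^+=-0.6386
step 3: x_pred=-0.7555  r=4.7155  x^+=1.7201  v^+=-0.6473  a^+=4.5102
step 4: x_pred=1.9766  r=-0.1866  x^+=1.8786  v^+=1.5157  a^+=4.3064
step 5: x_pred=3.2117  r=2.3883  x^+=4.4656  v^+=5.4681  a^+=6.9142
step 6: x_pred=8.1535  r=-11.9035  x^+=1.9042  v^+=0.2418  a^+=-6.0831
step 7: x_pred=1.2364  r=2.4636  x^+=2.5298  v^+=-1.0491  a^+=-3.3931
step 8: x_pred=1.5535  r=-2.4935  x^+=0.2444  v^+=-4.6130  a^+=-6.1157

a_post = -6.1157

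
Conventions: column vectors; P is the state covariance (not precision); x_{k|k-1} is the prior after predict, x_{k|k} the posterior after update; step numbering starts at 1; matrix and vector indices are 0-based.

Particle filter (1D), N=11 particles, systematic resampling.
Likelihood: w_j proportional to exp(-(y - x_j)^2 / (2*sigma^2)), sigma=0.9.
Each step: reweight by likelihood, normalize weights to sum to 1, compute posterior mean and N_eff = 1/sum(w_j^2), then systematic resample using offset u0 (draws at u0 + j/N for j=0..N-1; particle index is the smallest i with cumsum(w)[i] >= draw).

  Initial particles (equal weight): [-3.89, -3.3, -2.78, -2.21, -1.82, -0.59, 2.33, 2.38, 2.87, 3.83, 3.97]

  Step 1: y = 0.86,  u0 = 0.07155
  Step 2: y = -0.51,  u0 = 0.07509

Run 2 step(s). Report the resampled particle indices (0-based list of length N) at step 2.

step 1: w=[0.0000, 0.0000, 0.0003, 0.0034, 0.0135, 0.3099, 0.2989, 0.2725, 0.0937, 0.0049, 0.0029]  mean=1.4285  Neff=3.7224  idx=[5, 5, 5, 6, 6, 6, 6, 7, 7, 7, 8]
step 2: w=[0.3283, 0.3283, 0.3283, 0.0023, 0.0023, 0.0023, 0.0023, 0.0019, 0.0019, 0.0019, 0.0003]  mean=-0.5456  Neff=3.0922  idx=[0, 0, 0, 1, 1, 1, 1, 2, 2, 2, 2]

resampled_idx = [0, 0, 0, 1, 1, 1, 1, 2, 2, 2, 2]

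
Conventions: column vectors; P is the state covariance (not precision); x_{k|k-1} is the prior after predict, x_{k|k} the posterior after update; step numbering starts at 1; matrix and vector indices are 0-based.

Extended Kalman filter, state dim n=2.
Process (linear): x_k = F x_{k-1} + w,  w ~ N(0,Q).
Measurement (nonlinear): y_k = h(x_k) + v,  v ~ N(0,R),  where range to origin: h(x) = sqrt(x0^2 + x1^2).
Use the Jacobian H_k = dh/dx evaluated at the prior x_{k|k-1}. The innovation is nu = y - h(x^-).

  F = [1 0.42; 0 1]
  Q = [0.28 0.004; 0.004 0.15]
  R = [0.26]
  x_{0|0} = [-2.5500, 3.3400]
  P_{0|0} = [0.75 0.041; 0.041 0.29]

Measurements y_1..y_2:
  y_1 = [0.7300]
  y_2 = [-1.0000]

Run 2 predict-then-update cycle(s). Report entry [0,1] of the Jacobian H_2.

step 1: x^-=[-1.1472, 3.3400]  P^-=[1.1156 0.1668; 0.1668 0.4400]  H_jac=[-0.3248 0.9458]  S=[0.6688]  K=[-0.3060; 0.5412]  nu=[-2.8015]  x^+=[-0.2900, 1.8238]  P^+=[1.0530 0.2776; 0.2776 0.2441]
step 2: x^-=[0.4760, 1.8238]  P^-=[1.6092 0.3841; 0.3841 0.3941]  H_jac=[0.2525 0.9676]  S=[0.9193]  K=[0.8463; 0.5203]  nu=[-2.8849]  x^+=[-1.9655, 0.3228]  P^+=[0.9507 -0.0207; -0.0207 0.1452]

H_jac[0,1] = 0.9676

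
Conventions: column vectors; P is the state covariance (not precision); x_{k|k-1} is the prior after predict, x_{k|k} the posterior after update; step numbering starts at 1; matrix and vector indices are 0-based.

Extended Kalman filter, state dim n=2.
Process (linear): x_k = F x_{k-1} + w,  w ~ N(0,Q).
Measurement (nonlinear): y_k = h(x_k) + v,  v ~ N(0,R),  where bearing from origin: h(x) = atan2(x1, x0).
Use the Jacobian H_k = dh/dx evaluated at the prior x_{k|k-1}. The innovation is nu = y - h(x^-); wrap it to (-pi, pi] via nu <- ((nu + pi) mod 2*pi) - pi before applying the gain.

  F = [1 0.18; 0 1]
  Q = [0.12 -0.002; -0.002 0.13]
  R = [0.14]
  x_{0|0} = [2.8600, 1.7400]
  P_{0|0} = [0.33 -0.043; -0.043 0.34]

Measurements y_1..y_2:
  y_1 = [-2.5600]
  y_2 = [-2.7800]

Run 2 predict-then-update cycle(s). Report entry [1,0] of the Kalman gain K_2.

K[1,0] = 0.7554

step 1: x^-=[3.1732, 1.7400]  P^-=[0.4455 0.0162; 0.0162 0.4700]  H_jac=[-0.1329 0.2423]  S=[0.1744]  K=[-0.3169; 0.6406]  nu=[-3.0616]  x^+=[4.1433, -0.2212]  P^+=[0.4280 0.0516; 0.0516 0.3984]
step 2: x^-=[4.1035, -0.2212]  P^-=[0.5795 0.1213; 0.1213 0.5284]  H_jac=[0.0131 0.2430]  S=[0.1721]  K=[0.2154; 0.7554]  nu=[-2.7262]  x^+=[3.5163, -2.2806]  P^+=[0.5715 0.0933; 0.0933 0.4302]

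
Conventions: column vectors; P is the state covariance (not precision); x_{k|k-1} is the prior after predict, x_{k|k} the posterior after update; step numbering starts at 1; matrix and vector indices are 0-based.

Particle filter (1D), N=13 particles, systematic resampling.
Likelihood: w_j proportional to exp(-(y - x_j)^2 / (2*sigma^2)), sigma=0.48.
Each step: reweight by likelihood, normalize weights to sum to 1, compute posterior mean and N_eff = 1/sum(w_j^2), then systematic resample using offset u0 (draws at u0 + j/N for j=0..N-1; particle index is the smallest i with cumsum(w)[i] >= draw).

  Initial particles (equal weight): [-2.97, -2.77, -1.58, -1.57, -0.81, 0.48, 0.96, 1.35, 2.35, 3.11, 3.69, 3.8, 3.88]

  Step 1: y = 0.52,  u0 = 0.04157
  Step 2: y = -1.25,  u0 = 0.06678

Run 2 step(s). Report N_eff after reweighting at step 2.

N_eff = 7.1327

step 1: w=[0.0000, 0.0000, 0.0000, 0.0000, 0.0113, 0.5245, 0.3457, 0.1180, 0.0004, 0.0000, 0.0000, 0.0000, 0.0000]  mean=0.7346  Neff=2.4470  idx=[5, 5, 5, 5, 5, 5, 5, 6, 6, 6, 6, 7, 7]
step 2: w=[0.1415, 0.1415, 0.1415, 0.1415, 0.1415, 0.1415, 0.1415, 0.0023, 0.0023, 0.0023, 0.0023, 0.0000, 0.0000]  mean=0.4846  Neff=7.1327  idx=[0, 1, 1, 2, 2, 3, 3, 4, 4, 5, 5, 6, 6]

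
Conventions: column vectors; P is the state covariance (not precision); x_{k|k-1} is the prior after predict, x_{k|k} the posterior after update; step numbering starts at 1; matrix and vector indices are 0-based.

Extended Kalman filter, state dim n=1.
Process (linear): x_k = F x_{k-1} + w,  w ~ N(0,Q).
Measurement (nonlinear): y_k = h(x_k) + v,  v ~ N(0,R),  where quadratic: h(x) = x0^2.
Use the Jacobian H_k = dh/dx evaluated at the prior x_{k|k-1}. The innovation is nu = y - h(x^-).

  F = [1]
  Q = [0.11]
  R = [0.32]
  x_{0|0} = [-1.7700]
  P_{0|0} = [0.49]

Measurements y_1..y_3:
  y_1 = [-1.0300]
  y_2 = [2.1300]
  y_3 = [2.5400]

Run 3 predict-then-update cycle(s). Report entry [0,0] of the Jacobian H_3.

H_jac[0,0] = -2.3793

step 1: x^-=[-1.7700]  P^-=[0.6000]  H_jac=[-3.5400]  S=[7.8390]  K=[-0.2710]  nu=[-4.1629]  x^+=[-0.6420]  P^+=[0.0245]
step 2: x^-=[-0.6420]  P^-=[0.1345]  H_jac=[-1.2841]  S=[0.5418]  K=[-0.3188]  nu=[1.7178]  x^+=[-1.1896]  P^+=[0.0794]
step 3: x^-=[-1.1896]  P^-=[0.1894]  H_jac=[-2.3793]  S=[1.3924]  K=[-0.3237]  nu=[1.1248]  x^+=[-1.5537]  P^+=[0.0435]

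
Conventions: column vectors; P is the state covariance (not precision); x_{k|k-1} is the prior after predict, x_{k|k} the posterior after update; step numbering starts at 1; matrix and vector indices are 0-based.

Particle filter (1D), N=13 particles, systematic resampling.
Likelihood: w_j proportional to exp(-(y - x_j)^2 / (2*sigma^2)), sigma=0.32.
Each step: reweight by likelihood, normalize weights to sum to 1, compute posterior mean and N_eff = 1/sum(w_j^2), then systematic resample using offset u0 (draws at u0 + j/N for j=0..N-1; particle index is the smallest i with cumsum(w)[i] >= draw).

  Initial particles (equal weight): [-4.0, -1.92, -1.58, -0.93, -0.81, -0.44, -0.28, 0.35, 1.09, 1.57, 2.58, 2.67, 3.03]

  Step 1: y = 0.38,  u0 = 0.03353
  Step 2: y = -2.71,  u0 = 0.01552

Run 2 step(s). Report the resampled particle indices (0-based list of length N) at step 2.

step 1: w=[0.0000, 0.0000, 0.0000, 0.0002, 0.0008, 0.0303, 0.0961, 0.8030, 0.0688, 0.0008, 0.0000, 0.0000, 0.0000]  mean=0.3163  Neff=1.5158  idx=[6, 6, 7, 7, 7, 7, 7, 7, 7, 7, 7, 7, 8]
step 2: w=[0.5000, 0.5000, 0.0000, 0.0000, 0.0000, 0.0000, 0.0000, 0.0000, 0.0000, 0.0000, 0.0000, 0.0000, 0.0000]  mean=-0.2800  Neff=2.0000  idx=[0, 0, 0, 0, 0, 0, 0, 1, 1, 1, 1, 1, 1]

resampled_idx = [0, 0, 0, 0, 0, 0, 0, 1, 1, 1, 1, 1, 1]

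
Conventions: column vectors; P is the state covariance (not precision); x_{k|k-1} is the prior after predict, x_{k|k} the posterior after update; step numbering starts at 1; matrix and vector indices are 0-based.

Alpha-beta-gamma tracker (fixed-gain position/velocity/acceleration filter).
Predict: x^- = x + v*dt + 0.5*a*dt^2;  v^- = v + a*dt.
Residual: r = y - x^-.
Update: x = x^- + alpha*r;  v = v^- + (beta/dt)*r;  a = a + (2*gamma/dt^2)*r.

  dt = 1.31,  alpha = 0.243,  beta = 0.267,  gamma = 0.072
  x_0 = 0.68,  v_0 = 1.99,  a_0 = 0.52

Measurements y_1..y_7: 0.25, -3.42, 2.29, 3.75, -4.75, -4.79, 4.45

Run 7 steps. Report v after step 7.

v_post = -1.9968

step 1: x_pred=3.7331  r=-3.4831  x^+=2.8867  v^+=1.9613  a^+=0.2277
step 2: x_pred=5.6514  r=-9.0714  x^+=3.4470  v^+=0.4107  a^+=-0.5335
step 3: x_pred=3.5273  r=-1.2373  x^+=3.2267  v^+=-0.5403  a^+=-0.6373
step 4: x_pred=1.9720  r=1.7780  x^+=2.4041  v^+=-1.0128  a^+=-0.4881
step 5: x_pred=0.6585  r=-5.4085  x^+=-0.6557  v^+=-2.7545  a^+=-0.9419
step 6: x_pred=-5.0724  r=0.2824  x^+=-5.0038  v^+=-3.9309  a^+=-0.9182
step 7: x_pred=-10.9412  r=15.3912  x^+=-7.2011  v^+=-1.9968  a^+=0.3733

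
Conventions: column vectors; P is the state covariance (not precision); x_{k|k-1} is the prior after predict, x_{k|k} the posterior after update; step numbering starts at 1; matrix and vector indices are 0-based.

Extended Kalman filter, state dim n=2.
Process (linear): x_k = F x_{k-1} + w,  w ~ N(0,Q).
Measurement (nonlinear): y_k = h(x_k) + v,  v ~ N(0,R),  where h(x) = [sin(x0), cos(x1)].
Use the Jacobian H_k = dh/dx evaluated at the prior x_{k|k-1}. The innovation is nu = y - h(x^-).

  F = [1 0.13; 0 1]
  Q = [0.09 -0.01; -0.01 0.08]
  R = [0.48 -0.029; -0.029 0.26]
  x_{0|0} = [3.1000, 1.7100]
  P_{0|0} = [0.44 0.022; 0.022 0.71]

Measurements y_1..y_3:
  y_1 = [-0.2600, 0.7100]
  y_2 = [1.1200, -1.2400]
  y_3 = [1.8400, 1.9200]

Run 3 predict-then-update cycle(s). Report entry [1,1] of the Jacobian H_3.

step 1: x^-=[3.3223, 1.7100]  P^-=[0.5477 0.1043; 0.1043 0.7900]  H_jac=[-0.9837 0.0000; 0.0000 -0.9903]  S=[1.0100 0.0726; 0.0726 1.0348]  K=[-0.5289 -0.0627; -0.0475 -0.7527]  nu=[-0.0803, 0.8488]  x^+=[3.3115, 1.0749]  P^+=[0.2562 0.0010; 0.0010 0.1962]
step 2: x^-=[3.4513, 1.0749]  P^-=[0.3498 0.0165; 0.0165 0.2762]  H_jac=[-0.9524 0.0000; 0.0000 -0.8796]  S=[0.7973 -0.0152; -0.0152 0.4737]  K=[-0.4187 -0.0440; -0.0295 -0.5138]  nu=[1.4248, -1.7158]  x^+=[2.9303, 1.9146]  P^+=[0.2097 -0.0008; -0.0008 0.1509]
step 3: x^-=[3.1792, 1.9146]  P^-=[0.3020 0.0088; 0.0088 0.2309]  H_jac=[-0.9993 0.0000; 0.0000 -0.9415]  S=[0.7816 -0.0207; -0.0207 0.4647]  K=[-0.3871 -0.0351; -0.0237 -0.4689]  nu=[1.8776, 2.2571]  x^+=[2.3731, 0.8117]  P^+=[0.1849 -0.0022; -0.0022 0.1288]

H_jac[1,1] = -0.9415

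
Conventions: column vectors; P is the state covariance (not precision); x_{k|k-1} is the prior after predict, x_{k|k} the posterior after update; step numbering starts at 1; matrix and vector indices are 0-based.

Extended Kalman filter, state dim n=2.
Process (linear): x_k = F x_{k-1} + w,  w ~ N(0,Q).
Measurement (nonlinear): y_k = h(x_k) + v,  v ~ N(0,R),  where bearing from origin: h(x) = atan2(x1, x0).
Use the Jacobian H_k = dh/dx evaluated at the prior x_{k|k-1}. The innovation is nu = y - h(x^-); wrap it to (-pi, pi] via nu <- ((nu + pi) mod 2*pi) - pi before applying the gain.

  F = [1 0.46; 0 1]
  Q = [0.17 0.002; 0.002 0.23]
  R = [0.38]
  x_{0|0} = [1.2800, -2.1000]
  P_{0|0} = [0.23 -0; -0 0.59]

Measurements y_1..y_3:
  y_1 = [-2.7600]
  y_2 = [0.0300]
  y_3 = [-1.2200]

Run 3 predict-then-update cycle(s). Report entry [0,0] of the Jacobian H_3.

H_jac[0,0] = 0.2415

step 1: x^-=[0.3140, -2.1000]  P^-=[0.5248 0.2734; 0.2734 0.8200]  H_jac=[0.4658 0.0696]  S=[0.5156]  K=[0.5111; 0.3578]  nu=[-1.3376]  x^+=[-0.3696, -2.5785]  P^+=[0.3902 0.1791; 0.1791 0.7540]
step 2: x^-=[-1.5558, -2.5785]  P^-=[0.8845 0.5280; 0.5280 0.9840]  H_jac=[0.2843 -0.1715]  S=[0.4290]  K=[0.3751; -0.0436]  nu=[2.1437]  x^+=[-0.7516, -2.6719]  P^+=[0.8242 0.5350; 0.5350 0.9832]
step 3: x^-=[-1.9807, -2.6719]  P^-=[1.6944 0.9893; 0.9893 1.2132]  H_jac=[0.2415 -0.1790]  S=[0.4322]  K=[0.5371; 0.0503]  nu=[0.9887]  x^+=[-1.4497, -2.6222]  P^+=[1.5697 0.9776; 0.9776 1.2121]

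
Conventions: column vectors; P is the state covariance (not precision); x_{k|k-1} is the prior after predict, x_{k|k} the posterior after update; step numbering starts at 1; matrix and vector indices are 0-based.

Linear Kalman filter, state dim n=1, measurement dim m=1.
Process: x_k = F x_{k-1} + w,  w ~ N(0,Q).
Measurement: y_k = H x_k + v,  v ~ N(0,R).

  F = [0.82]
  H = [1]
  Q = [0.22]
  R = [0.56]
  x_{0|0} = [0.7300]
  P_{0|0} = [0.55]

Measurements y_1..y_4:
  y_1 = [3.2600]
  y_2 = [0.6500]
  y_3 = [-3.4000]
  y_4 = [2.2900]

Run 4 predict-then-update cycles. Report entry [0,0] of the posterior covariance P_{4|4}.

step 1: x^-=[0.5986]  P^-=[0.5898]  S=[1.1498]  K=[0.5130]  nu=[2.6614]  x^+=[1.9638]  P^+=[0.2873]
step 2: x^-=[1.6103]  P^-=[0.4132]  S=[0.9732]  K=[0.4246]  nu=[-0.9603]  x^+=[1.2026]  P^+=[0.2377]
step 3: x^-=[0.9861]  P^-=[0.3799]  S=[0.9399]  K=[0.4042]  nu=[-4.3861]  x^+=[-0.7866]  P^+=[0.2263]
step 4: x^-=[-0.6450]  P^-=[0.3722]  S=[0.9322]  K=[0.3993]  nu=[2.9350]  x^+=[0.5268]  P^+=[0.2236]

P_post[0,0] = 0.2236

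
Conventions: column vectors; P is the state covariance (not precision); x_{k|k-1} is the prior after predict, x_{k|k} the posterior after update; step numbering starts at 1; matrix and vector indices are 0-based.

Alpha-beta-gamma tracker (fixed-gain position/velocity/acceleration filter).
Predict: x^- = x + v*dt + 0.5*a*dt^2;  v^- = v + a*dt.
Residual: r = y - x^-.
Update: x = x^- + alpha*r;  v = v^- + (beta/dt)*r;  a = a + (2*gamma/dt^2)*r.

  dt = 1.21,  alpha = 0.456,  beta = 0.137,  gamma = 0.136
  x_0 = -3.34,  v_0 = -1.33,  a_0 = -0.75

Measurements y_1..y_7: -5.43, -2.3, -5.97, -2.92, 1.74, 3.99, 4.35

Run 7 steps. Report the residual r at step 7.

resid = -10.3688

step 1: x_pred=-5.4983  r=0.0683  x^+=-5.4672  v^+=-2.2298  a^+=-0.7373
step 2: x_pred=-8.7049  r=6.4049  x^+=-5.7843  v^+=-2.3967  a^+=0.4526
step 3: x_pred=-8.3530  r=2.3830  x^+=-7.2663  v^+=-1.5793  a^+=0.8953
step 4: x_pred=-8.5218  r=5.6018  x^+=-5.9674  v^+=0.1383  a^+=1.9360
step 5: x_pred=-4.3828  r=6.1228  x^+=-1.5908  v^+=3.1741  a^+=3.0735
step 6: x_pred=4.4999  r=-0.5099  x^+=4.2674  v^+=6.8354  a^+=2.9788
step 7: x_pred=14.7188  r=-10.3688  x^+=9.9906  v^+=9.2657  a^+=1.0525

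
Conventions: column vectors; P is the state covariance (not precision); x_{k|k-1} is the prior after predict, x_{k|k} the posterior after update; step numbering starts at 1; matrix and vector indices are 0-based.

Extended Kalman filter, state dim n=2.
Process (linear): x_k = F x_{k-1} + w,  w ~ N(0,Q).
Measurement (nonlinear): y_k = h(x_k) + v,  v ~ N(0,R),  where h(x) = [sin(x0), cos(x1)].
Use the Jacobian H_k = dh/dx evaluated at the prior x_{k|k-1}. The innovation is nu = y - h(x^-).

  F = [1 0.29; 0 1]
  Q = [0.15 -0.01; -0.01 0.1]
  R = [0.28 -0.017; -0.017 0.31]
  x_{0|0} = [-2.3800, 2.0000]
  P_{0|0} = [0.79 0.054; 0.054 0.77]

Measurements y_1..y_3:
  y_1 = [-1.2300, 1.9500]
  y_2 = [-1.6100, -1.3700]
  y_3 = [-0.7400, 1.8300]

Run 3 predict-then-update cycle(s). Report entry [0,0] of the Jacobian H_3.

step 1: x^-=[-1.8000, 2.0000]  P^-=[1.0361 0.2673; 0.2673 0.8700]  H_jac=[-0.2272 0.0000; 0.0000 -0.9093]  S=[0.3335 0.0382; 0.0382 1.0293]  K=[-0.6817 -0.2108; -0.0944 -0.7650]  nu=[-0.2562, 2.3661]  x^+=[-2.1242, 0.2140]  P^+=[0.8244 0.0591; 0.0591 0.2591]
step 2: x^-=[-2.0621, 0.2140]  P^-=[1.0304 0.1243; 0.1243 0.3591]  H_jac=[-0.4718 0.0000; 0.0000 -0.2124]  S=[0.5094 -0.0046; -0.0046 0.3262]  K=[-0.9553 -0.0942; -0.1172 -0.2354]  nu=[-0.7283, -2.3472]  x^+=[-1.1453, 0.8519]  P^+=[0.5635 0.0611; 0.0611 0.3342]
step 3: x^-=[-0.8982, 0.8519]  P^-=[0.7771 0.1480; 0.1480 0.4342]  H_jac=[0.6230 0.0000; 0.0000 -0.7525]  S=[0.5816 -0.0864; -0.0864 0.5559]  K=[0.8216 -0.0727; 0.0729 -0.5765]  nu=[0.0422, 1.1714]  x^+=[-0.9487, 0.1796]  P^+=[0.3712 0.0485; 0.0485 0.2391]

H_jac[0,0] = 0.6230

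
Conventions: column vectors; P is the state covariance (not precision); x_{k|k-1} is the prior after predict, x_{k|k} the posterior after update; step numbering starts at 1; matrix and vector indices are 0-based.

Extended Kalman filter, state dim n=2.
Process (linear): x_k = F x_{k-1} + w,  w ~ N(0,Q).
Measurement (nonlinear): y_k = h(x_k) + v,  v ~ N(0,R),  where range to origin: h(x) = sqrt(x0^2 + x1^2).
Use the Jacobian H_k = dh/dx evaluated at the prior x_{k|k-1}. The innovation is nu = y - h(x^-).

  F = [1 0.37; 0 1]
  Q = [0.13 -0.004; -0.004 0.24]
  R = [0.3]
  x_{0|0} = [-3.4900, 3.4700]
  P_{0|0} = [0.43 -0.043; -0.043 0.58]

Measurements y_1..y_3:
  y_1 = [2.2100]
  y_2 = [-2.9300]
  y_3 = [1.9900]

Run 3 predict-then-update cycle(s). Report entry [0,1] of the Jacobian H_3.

step 1: x^-=[-2.2061, 3.4700]  P^-=[0.6076 0.1676; 0.1676 0.8200]  H_jac=[-0.5365 0.8439]  S=[0.9071]  K=[-0.2034; 0.6637]  nu=[-1.9019]  x^+=[-1.8192, 2.2076]  P^+=[0.5700 0.2901; 0.2901 0.4204]
step 2: x^-=[-1.0023, 2.2076]  P^-=[0.9723 0.4416; 0.4416 0.6604]  H_jac=[-0.4134 0.9105]  S=[0.6812]  K=[0.0003; 0.6147]  nu=[-5.3545]  x^+=[-1.0037, -1.0838]  P^+=[0.9723 0.4415; 0.4415 0.4030]
step 3: x^-=[-1.4047, -1.0838]  P^-=[1.4841 0.5866; 0.5866 0.6430]  H_jac=[-0.7917 -0.6109]  S=[2.0377]  K=[-0.7525; -0.4207]  nu=[0.2158]  x^+=[-1.5671, -1.1746]  P^+=[0.3302 -0.0585; -0.0585 0.2824]

H_jac[0,1] = -0.6109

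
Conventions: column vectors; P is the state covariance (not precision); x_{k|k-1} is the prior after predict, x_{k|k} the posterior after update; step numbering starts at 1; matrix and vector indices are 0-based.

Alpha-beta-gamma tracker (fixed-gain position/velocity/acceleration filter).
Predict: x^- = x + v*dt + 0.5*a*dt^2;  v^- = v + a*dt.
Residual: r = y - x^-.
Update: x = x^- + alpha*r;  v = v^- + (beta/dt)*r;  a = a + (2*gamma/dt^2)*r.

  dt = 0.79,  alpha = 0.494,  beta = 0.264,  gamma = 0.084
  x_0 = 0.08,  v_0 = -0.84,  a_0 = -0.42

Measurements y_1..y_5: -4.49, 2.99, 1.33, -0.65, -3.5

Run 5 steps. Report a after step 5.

a_post = -0.2488

step 1: x_pred=-0.7147  r=-3.7753  x^+=-2.5797  v^+=-2.4334  a^+=-1.4363
step 2: x_pred=-4.9503  r=7.9403  x^+=-1.0278  v^+=-0.9146  a^+=0.7012
step 3: x_pred=-1.5315  r=2.8615  x^+=-0.1179  v^+=0.5955  a^+=1.4714
step 4: x_pred=0.8117  r=-1.4617  x^+=0.0896  v^+=1.2695  a^+=1.0780
step 5: x_pred=1.4289  r=-4.9289  x^+=-1.0060  v^+=0.4740  a^+=-0.2488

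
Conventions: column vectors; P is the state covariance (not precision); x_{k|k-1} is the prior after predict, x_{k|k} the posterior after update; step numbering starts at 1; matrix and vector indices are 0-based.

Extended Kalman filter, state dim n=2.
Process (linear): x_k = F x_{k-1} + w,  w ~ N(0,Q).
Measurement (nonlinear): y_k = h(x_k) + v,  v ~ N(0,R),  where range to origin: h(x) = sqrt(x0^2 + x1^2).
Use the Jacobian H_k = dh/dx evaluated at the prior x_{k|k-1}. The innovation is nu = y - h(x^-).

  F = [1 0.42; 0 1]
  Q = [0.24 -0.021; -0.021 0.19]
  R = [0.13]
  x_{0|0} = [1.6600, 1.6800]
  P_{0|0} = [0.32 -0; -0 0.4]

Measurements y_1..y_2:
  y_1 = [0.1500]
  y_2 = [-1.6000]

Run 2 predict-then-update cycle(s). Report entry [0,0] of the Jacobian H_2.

step 1: x^-=[2.3656, 1.6800]  P^-=[0.6306 0.1470; 0.1470 0.5900]  H_jac=[0.8153 0.5790]  S=[0.8858]  K=[0.6765; 0.5210]  nu=[-2.7515]  x^+=[0.5042, 0.2465]  P^+=[0.2252 -0.1652; -0.1652 0.3496]
step 2: x^-=[0.6077, 0.2465]  P^-=[0.3881 -0.0394; -0.0394 0.5396]  H_jac=[0.9267 0.3759]  S=[0.5121]  K=[0.6734; 0.3248]  nu=[-2.2558]  x^+=[-0.9114, -0.4862]  P^+=[0.1559 -0.1514; -0.1514 0.4856]

H_jac[0,0] = 0.9267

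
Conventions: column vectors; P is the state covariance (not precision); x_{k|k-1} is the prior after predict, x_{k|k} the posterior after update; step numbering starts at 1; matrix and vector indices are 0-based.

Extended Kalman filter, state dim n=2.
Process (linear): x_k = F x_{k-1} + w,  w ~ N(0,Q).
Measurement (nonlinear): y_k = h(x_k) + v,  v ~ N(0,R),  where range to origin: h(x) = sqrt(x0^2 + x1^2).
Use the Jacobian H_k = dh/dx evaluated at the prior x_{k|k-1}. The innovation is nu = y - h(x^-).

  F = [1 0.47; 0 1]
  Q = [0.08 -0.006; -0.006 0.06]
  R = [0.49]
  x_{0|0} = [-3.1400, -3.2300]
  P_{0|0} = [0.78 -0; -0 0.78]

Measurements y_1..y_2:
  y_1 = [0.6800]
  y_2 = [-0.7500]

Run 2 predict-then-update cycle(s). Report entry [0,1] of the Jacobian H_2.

H_jac[0,1] = -0.4339

step 1: x^-=[-4.6581, -3.2300]  P^-=[1.0323 0.3606; 0.3606 0.8400]  H_jac=[-0.8218 -0.5698]  S=[1.7976]  K=[-0.5862; -0.4311]  nu=[-4.9884]  x^+=[-1.7338, -1.0794]  P^+=[0.4145 -0.0937; -0.0937 0.5059]
step 2: x^-=[-2.2411, -1.0794]  P^-=[0.5182 0.1380; 0.1380 0.5659]  H_jac=[-0.9009 -0.4339]  S=[1.1251]  K=[-0.4682; -0.3288]  nu=[-3.2374]  x^+=[-0.7253, -0.0149]  P^+=[0.2716 -0.0351; -0.0351 0.4443]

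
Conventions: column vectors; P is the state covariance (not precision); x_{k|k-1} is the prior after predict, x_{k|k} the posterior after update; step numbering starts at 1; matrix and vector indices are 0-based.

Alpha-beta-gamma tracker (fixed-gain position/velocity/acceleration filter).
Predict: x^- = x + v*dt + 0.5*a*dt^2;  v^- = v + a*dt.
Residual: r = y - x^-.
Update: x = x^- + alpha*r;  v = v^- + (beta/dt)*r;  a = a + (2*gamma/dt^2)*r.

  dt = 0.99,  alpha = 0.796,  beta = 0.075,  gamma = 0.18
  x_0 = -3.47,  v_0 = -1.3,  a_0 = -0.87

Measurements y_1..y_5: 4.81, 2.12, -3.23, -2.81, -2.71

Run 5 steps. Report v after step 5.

step 1: x_pred=-5.1833  r=9.9933  x^+=2.7714  v^+=-1.4042  a^+=2.8006
step 2: x_pred=2.7536  r=-0.6336  x^+=2.2493  v^+=1.3204  a^+=2.5679
step 3: x_pred=4.8149  r=-8.0449  x^+=-1.5888  v^+=3.2532  a^+=-0.3870
step 4: x_pred=1.4421  r=-4.2521  x^+=-1.9426  v^+=2.5479  a^+=-1.9489
step 5: x_pred=-0.3752  r=-2.3348  x^+=-2.2337  v^+=0.4416  a^+=-2.8065

v_post = 0.4416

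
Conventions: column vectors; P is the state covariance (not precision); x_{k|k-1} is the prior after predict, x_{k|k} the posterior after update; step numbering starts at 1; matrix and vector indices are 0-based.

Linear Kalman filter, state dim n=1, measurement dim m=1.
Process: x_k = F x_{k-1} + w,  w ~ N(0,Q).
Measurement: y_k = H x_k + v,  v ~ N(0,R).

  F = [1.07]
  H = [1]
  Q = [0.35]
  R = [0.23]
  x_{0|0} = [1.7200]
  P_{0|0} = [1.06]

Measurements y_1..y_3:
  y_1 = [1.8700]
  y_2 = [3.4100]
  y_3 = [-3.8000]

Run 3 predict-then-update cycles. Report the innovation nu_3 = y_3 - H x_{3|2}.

step 1: x^-=[1.8404]  P^-=[1.5636]  S=[1.7936]  K=[0.8718]  nu=[0.0296]  x^+=[1.8662]  P^+=[0.2005]
step 2: x^-=[1.9968]  P^-=[0.5796]  S=[0.8096]  K=[0.7159]  nu=[1.4132]  x^+=[3.0085]  P^+=[0.1647]
step 3: x^-=[3.2191]  P^-=[0.5385]  S=[0.7685]  K=[0.7007]  nu=[-7.0191]  x^+=[-1.6993]  P^+=[0.1612]

innov = [-7.0191]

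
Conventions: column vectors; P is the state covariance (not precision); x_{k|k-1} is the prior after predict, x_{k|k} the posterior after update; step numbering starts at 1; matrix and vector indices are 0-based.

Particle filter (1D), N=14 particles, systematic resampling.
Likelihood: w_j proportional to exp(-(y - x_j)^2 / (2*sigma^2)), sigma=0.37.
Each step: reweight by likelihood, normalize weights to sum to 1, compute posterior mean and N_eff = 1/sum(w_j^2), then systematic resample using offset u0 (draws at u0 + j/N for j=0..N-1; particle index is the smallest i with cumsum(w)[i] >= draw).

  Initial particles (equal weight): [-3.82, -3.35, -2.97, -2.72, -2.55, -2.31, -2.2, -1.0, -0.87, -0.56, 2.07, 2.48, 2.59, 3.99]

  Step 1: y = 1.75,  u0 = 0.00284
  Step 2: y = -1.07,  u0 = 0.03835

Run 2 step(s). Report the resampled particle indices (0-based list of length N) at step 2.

resampled_idx = [0, 1, 1, 2, 3, 4, 5, 5, 6, 7, 8, 9, 9, 10]

step 1: w=[0.0000, 0.0000, 0.0000, 0.0000, 0.0000, 0.0000, 0.0000, 0.0000, 0.0000, 0.0000, 0.7587, 0.1575, 0.0838, 0.0000]  mean=2.1781  Neff=1.6462  idx=[10, 10, 10, 10, 10, 10, 10, 10, 10, 10, 10, 11, 11, 12]
step 2: w=[0.0909, 0.0909, 0.0909, 0.0909, 0.0909, 0.0909, 0.0909, 0.0909, 0.0909, 0.0909, 0.0909, 0.0000, 0.0000, 0.0000]  mean=2.0700  Neff=11.0002  idx=[0, 1, 1, 2, 3, 4, 5, 5, 6, 7, 8, 9, 9, 10]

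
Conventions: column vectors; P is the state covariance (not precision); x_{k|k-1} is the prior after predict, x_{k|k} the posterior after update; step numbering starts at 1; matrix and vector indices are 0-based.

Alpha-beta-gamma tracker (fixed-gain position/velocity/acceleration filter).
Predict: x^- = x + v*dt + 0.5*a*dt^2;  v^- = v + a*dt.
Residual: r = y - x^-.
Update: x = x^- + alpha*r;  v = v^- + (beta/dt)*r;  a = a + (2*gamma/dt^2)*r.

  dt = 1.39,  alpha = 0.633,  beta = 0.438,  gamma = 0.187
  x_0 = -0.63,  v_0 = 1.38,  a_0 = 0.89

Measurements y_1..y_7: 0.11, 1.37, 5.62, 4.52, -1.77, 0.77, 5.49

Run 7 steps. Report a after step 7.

step 1: x_pred=2.1480  r=-2.0380  x^+=0.8579  v^+=1.9749  a^+=0.4955
step 2: x_pred=4.0818  r=-2.7118  x^+=2.3652  v^+=1.8092  a^+=-0.0294
step 3: x_pred=4.8515  r=0.7685  x^+=5.3380  v^+=2.0104  a^+=0.1193
step 4: x_pred=8.2478  r=-3.7278  x^+=5.8881  v^+=1.0017  a^+=-0.6023
step 5: x_pred=6.6986  r=-8.4686  x^+=1.3380  v^+=-2.5040  a^+=-2.2415
step 6: x_pred=-4.3080  r=5.0780  x^+=-1.0936  v^+=-4.0196  a^+=-1.2586
step 7: x_pred=-7.8967  r=13.3867  x^+=0.5771  v^+=-1.5508  a^+=1.3327

a_post = 1.3327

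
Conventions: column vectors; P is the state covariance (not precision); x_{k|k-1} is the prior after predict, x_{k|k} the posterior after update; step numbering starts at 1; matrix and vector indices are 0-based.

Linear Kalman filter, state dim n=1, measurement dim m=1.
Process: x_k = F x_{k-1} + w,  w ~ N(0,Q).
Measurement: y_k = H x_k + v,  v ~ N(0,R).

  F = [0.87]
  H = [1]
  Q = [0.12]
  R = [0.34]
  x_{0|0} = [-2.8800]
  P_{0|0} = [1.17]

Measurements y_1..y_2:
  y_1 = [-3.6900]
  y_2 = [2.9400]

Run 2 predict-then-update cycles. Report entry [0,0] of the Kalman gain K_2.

K[0,0] = 0.4788

step 1: x^-=[-2.5056]  P^-=[1.0056]  S=[1.3456]  K=[0.7473]  nu=[-1.1844]  x^+=[-3.3907]  P^+=[0.2541]
step 2: x^-=[-2.9499]  P^-=[0.3123]  S=[0.6523]  K=[0.4788]  nu=[5.8899]  x^+=[-0.1299]  P^+=[0.1628]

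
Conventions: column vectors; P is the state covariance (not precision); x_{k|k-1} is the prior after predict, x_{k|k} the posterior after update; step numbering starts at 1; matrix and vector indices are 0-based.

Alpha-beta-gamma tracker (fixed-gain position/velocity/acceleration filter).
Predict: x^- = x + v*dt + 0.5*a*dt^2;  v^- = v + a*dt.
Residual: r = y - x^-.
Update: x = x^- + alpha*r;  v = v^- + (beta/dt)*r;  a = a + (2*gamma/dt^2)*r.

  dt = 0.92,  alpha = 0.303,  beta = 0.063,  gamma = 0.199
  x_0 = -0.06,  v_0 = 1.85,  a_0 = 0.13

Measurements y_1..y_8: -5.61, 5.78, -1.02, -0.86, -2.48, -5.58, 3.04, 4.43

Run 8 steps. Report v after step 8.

v_post = 4.1349

step 1: x_pred=1.6970  r=-7.3070  x^+=-0.5170  v^+=1.4692  a^+=-3.3060
step 2: x_pred=-0.5644  r=6.3444  x^+=1.3580  v^+=-1.1378  a^+=-0.3226
step 3: x_pred=0.1746  r=-1.1946  x^+=-0.1873  v^+=-1.5164  a^+=-0.8844
step 4: x_pred=-1.9567  r=1.0967  x^+=-1.6244  v^+=-2.2550  a^+=-0.3687
step 5: x_pred=-3.8550  r=1.3750  x^+=-3.4384  v^+=-2.5000  a^+=0.2779
step 6: x_pred=-5.6208  r=0.0408  x^+=-5.6084  v^+=-2.2415  a^+=0.2971
step 7: x_pred=-7.5449  r=10.5849  x^+=-4.3377  v^+=-1.2434  a^+=5.2744
step 8: x_pred=-3.2495  r=7.6795  x^+=-0.9226  v^+=4.1349  a^+=8.8855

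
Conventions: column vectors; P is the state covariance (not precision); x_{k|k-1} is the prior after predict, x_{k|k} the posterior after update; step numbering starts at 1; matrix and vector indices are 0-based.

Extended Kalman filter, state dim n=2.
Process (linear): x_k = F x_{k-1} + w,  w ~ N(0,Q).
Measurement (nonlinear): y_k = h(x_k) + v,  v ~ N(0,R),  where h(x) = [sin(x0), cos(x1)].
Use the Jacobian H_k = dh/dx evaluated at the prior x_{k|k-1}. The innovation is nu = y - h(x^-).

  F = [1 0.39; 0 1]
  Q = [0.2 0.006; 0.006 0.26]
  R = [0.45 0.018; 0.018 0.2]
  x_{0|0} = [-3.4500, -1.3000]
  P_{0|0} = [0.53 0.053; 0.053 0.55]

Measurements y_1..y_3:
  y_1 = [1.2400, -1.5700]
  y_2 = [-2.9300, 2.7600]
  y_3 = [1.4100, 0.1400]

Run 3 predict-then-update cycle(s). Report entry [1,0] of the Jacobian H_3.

step 1: x^-=[-3.9570, -1.3000]  P^-=[0.8550 0.2735; 0.2735 0.8100]  H_jac=[-0.6856 0.0000; 0.0000 0.9636]  S=[0.8519 -0.1627; -0.1627 0.9520]  K=[-0.6567 0.1646; -0.0657 0.8086]  nu=[0.5120, -1.8375]  x^+=[-4.5957, -2.8194]  P^+=[0.4267 0.0219; 0.0219 0.1666]
step 2: x^-=[-5.6952, -2.8194]  P^-=[0.6691 0.0929; 0.0929 0.4266]  H_jac=[0.8321 0.0000; 0.0000 0.3167]  S=[0.9133 0.0425; 0.0425 0.2428]  K=[0.6090 0.0146; 0.0592 0.5461]  nu=[-3.4847, 3.7085]  x^+=[-7.7631, -1.0007]  P^+=[0.3296 0.0438; 0.0438 0.3483]
step 3: x^-=[-8.1533, -1.0007]  P^-=[0.6168 0.1857; 0.1857 0.6083]  H_jac=[-0.2949 0.0000; 0.0000 0.8418]  S=[0.5036 -0.0281; -0.0281 0.6311]  K=[-0.3482 0.2322; -0.0636 0.8086]  nu=[2.3655, -0.3997]  x^+=[-9.0699, -1.4744]  P^+=[0.5172 0.0477; 0.0477 0.1907]

H_jac[1,0] = 0.0000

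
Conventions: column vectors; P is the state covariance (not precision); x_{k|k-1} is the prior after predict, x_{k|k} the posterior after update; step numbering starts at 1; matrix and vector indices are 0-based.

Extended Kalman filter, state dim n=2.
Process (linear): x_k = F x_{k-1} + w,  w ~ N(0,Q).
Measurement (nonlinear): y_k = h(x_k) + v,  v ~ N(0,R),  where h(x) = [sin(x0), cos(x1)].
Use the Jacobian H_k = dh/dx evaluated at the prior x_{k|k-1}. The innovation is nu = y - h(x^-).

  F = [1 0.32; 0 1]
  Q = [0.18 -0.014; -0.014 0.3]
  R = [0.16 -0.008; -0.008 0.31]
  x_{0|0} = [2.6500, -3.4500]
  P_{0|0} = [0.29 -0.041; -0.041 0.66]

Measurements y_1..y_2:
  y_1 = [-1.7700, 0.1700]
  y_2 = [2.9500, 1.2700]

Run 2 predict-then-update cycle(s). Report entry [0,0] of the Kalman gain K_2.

step 1: x^-=[1.5460, -3.4500]  P^-=[0.5113 0.1562; 0.1562 0.9600]  H_jac=[0.0248 0.0000; 0.0000 -0.3035]  S=[0.1603 -0.0092; -0.0092 0.3985]  K=[0.0724 -0.1173; -0.0177 -0.7317]  nu=[-2.7697, 1.1228]  x^+=[1.2138, -4.2225]  P^+=[0.5049 0.1217; 0.1217 0.7468]
step 2: x^-=[-0.1374, -4.2225]  P^-=[0.8392 0.3467; 0.3467 1.0468]  H_jac=[0.9906 0.0000; 0.0000 -0.8824]  S=[0.9835 -0.3111; -0.3111 1.1251]  K=[0.8320 -0.0419; 0.0981 -0.7939]  nu=[3.0869, 1.7405]  x^+=[2.3581, -5.3014]  P^+=[0.1347 0.0223; 0.0223 0.2798]

K[0,0] = 0.8320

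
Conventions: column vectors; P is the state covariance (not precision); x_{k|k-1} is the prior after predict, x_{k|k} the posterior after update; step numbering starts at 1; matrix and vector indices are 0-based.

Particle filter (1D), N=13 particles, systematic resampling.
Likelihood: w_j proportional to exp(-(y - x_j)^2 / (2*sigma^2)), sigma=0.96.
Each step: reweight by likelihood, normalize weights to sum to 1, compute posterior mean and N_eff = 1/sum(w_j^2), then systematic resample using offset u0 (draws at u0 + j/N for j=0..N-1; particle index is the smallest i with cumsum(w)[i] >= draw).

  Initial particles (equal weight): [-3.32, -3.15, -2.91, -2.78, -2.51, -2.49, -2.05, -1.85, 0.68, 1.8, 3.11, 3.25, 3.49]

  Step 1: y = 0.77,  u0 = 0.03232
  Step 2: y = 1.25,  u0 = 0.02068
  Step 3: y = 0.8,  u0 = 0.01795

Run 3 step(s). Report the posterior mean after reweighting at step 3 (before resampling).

post_mean = 0.9114

step 1: w=[0.0001, 0.0001, 0.0004, 0.0006, 0.0017, 0.0018, 0.0078, 0.0141, 0.5827, 0.3292, 0.0300, 0.0208, 0.0106]  mean=1.1321  Neff=2.2240  idx=[8, 8, 8, 8, 8, 8, 8, 8, 9, 9, 9, 9, 10]
step 2: w=[0.0818, 0.0818, 0.0818, 0.0818, 0.0818, 0.0818, 0.0818, 0.0818, 0.0828, 0.0828, 0.0828, 0.0828, 0.0149]  mean=1.0870  Neff=12.3320  idx=[0, 1, 2, 3, 4, 4, 5, 6, 7, 8, 9, 10, 11]
step 3: w=[0.0882, 0.0882, 0.0882, 0.0882, 0.0882, 0.0882, 0.0882, 0.0882, 0.0882, 0.0516, 0.0516, 0.0516, 0.0516]  mean=0.9114  Neff=12.4047  idx=[0, 1, 1, 2, 3, 4, 5, 6, 7, 8, 8, 10, 11]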